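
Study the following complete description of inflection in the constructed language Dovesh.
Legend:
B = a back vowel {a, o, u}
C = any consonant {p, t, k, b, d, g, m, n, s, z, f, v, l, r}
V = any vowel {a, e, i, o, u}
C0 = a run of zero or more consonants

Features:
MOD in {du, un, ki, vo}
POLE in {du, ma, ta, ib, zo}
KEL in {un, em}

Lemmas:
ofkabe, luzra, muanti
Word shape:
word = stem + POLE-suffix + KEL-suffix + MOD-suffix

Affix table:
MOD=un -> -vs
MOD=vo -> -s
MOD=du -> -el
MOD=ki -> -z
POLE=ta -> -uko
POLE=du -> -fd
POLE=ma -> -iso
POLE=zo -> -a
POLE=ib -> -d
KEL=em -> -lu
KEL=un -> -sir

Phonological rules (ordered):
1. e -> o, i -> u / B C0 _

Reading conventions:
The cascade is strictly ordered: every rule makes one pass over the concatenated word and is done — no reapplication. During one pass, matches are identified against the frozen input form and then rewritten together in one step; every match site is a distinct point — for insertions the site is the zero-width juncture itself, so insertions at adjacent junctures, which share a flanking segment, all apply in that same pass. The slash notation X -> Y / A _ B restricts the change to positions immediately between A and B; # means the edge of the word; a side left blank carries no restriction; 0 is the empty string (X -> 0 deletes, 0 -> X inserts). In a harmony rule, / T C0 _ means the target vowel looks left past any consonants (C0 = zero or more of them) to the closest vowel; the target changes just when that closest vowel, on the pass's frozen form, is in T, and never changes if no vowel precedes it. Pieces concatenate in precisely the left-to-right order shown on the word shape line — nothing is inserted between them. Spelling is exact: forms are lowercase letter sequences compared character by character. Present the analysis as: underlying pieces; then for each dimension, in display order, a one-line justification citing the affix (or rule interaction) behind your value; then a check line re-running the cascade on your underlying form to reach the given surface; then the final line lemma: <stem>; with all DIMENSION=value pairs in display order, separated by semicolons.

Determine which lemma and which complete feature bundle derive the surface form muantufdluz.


underlying: muanti-fd-lu-z
MOD=ki - signalled by the affix -z
POLE=du - signalled by the affix -fd
KEL=em - signalled by the affix -lu
check: muantifdluz -> muantufdluz
lemma: muanti; MOD=ki; POLE=du; KEL=em


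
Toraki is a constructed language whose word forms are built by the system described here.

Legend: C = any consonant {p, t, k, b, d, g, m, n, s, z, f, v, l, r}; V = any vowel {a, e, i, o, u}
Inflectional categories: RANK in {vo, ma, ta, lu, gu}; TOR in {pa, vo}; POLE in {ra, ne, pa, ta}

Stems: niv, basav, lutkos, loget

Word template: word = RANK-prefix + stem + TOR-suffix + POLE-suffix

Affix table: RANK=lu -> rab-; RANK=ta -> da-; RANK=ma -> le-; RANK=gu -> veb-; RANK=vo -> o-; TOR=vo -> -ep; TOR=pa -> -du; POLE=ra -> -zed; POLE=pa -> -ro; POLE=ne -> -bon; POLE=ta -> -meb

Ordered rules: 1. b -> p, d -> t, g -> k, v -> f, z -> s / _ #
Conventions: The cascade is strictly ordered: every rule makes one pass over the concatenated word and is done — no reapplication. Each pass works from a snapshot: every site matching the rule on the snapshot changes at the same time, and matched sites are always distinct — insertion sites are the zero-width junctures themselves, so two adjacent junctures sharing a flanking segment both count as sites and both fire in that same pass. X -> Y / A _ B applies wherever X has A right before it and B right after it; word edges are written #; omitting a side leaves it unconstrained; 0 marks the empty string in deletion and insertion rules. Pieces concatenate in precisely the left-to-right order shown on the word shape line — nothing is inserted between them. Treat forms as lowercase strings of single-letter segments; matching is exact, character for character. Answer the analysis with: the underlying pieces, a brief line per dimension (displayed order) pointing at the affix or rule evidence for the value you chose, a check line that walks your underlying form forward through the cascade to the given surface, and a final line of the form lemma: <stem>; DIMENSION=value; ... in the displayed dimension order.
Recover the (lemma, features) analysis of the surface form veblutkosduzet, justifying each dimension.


underlying: veb-lutkos-du-zed
RANK=gu - signalled by the affix veb-
TOR=pa - signalled by the affix -du
POLE=ra - signalled by the affix -zed
check: veblutkosduzed -> veblutkosduzet
lemma: lutkos; RANK=gu; TOR=pa; POLE=ra


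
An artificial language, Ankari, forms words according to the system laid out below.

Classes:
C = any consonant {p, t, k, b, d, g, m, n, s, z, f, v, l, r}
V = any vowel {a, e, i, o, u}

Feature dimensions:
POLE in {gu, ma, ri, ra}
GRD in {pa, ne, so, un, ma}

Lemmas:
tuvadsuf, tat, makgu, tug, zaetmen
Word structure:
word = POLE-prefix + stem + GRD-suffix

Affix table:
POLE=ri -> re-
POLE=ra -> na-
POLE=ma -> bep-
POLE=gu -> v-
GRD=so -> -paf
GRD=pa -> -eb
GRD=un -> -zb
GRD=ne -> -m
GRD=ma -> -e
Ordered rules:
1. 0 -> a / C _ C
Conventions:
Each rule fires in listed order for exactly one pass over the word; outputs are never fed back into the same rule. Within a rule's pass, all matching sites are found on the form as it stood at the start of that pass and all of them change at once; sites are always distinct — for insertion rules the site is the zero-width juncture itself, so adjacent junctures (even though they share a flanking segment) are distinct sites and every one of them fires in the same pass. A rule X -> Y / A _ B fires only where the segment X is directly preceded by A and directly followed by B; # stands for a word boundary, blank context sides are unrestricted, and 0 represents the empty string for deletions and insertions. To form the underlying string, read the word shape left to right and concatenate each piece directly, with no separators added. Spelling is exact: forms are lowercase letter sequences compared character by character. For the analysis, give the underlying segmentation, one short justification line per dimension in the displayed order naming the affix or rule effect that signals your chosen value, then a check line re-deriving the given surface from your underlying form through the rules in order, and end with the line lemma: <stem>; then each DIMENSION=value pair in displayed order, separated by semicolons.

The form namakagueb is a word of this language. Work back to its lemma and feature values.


underlying: na-makgu-eb
POLE=ra - signalled by the affix na-
GRD=pa - signalled by the affix -eb
check: namakgueb -> namakagueb
lemma: makgu; POLE=ra; GRD=pa


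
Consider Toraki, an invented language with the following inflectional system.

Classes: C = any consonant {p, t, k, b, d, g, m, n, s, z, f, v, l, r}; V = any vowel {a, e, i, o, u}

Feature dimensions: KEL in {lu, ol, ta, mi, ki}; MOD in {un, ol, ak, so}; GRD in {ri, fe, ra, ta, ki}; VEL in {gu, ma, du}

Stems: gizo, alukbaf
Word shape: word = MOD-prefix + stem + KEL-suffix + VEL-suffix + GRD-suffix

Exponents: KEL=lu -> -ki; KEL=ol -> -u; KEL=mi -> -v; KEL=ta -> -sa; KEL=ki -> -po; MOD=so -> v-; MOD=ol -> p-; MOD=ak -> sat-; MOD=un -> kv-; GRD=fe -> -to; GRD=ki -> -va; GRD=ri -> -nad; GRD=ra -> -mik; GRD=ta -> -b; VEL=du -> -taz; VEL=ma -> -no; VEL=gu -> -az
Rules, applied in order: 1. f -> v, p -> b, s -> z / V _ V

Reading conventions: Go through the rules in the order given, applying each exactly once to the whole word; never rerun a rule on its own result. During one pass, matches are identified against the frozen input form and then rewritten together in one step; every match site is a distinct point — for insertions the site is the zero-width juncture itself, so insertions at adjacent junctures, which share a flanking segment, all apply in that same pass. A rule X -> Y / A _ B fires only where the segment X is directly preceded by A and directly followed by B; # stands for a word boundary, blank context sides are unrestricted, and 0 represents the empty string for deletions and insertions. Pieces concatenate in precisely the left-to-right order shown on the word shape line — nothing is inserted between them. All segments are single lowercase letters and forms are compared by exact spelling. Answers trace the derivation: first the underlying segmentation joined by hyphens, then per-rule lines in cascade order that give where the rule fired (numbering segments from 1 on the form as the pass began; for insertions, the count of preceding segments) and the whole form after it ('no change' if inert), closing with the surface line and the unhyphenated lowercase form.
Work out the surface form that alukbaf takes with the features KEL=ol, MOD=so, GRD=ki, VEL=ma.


underlying: v-alukbaf-u-no-va
1. f -> v, p -> b, s -> z / V _ V: fires at position(s) 8: valukbavunova
surface: valukbavunova


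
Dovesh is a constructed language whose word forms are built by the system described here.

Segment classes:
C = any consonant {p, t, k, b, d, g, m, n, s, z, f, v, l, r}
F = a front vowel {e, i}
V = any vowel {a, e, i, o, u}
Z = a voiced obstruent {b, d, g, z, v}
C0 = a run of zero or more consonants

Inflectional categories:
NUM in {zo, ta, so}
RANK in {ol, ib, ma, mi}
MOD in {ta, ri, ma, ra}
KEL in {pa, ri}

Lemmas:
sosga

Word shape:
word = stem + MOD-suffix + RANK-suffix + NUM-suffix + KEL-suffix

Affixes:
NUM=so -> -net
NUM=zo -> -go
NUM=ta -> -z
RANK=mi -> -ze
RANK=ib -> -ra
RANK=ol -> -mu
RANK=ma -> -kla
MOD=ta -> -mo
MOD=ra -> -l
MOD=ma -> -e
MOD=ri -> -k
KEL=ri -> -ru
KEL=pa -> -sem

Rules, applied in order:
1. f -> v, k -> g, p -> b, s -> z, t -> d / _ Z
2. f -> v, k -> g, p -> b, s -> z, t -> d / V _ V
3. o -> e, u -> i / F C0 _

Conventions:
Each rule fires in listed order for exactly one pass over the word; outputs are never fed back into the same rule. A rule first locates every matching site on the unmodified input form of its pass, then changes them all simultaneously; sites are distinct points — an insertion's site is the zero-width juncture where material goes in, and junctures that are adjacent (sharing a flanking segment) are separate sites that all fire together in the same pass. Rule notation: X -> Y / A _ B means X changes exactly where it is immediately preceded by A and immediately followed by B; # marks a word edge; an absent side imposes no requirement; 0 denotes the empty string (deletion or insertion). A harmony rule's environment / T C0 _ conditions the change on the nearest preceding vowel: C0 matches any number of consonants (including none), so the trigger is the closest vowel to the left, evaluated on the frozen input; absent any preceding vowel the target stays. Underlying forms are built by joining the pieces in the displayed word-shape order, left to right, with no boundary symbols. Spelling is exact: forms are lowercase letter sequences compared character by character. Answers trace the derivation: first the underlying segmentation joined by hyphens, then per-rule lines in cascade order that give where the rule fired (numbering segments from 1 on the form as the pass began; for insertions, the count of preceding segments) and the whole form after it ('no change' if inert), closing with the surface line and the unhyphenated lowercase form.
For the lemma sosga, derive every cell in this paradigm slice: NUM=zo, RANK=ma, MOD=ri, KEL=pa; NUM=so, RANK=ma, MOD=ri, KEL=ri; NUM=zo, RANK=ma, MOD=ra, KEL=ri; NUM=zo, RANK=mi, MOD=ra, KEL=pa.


cell NUM=zo, RANK=ma, MOD=ri, KEL=pa:
underlying: sosga-k-kla-go-sem
1. f -> v, k -> g, p -> b, s -> z, t -> d / _ Z: fires at position(s) 3: sozgakklagosem
2. f -> v, k -> g, p -> b, s -> z, t -> d / V _ V: fires at position(s) 12: sozgakklagozem
3. o -> e, u -> i / F C0 _: no change
surface: sozgakklagozem

cell NUM=so, RANK=ma, MOD=ri, KEL=ri:
underlying: sosga-k-kla-net-ru
1. f -> v, k -> g, p -> b, s -> z, t -> d / _ Z: fires at position(s) 3: sozgakklanetru
2. f -> v, k -> g, p -> b, s -> z, t -> d / V _ V: no change
3. o -> e, u -> i / F C0 _: fires at position(s) 14: sozgakklanetri
surface: sozgakklanetri

cell NUM=zo, RANK=ma, MOD=ra, KEL=ri:
underlying: sosga-l-kla-go-ru
1. f -> v, k -> g, p -> b, s -> z, t -> d / _ Z: fires at position(s) 3: sozgalklagoru
2. f -> v, k -> g, p -> b, s -> z, t -> d / V _ V: no change
3. o -> e, u -> i / F C0 _: no change
surface: sozgalklagoru

cell NUM=zo, RANK=mi, MOD=ra, KEL=pa:
underlying: sosga-l-ze-go-sem
1. f -> v, k -> g, p -> b, s -> z, t -> d / _ Z: fires at position(s) 3: sozgalzegosem
2. f -> v, k -> g, p -> b, s -> z, t -> d / V _ V: fires at position(s) 11: sozgalzegozem
3. o -> e, u -> i / F C0 _: fires at position(s) 10: sozgalzegezem
surface: sozgalzegezem


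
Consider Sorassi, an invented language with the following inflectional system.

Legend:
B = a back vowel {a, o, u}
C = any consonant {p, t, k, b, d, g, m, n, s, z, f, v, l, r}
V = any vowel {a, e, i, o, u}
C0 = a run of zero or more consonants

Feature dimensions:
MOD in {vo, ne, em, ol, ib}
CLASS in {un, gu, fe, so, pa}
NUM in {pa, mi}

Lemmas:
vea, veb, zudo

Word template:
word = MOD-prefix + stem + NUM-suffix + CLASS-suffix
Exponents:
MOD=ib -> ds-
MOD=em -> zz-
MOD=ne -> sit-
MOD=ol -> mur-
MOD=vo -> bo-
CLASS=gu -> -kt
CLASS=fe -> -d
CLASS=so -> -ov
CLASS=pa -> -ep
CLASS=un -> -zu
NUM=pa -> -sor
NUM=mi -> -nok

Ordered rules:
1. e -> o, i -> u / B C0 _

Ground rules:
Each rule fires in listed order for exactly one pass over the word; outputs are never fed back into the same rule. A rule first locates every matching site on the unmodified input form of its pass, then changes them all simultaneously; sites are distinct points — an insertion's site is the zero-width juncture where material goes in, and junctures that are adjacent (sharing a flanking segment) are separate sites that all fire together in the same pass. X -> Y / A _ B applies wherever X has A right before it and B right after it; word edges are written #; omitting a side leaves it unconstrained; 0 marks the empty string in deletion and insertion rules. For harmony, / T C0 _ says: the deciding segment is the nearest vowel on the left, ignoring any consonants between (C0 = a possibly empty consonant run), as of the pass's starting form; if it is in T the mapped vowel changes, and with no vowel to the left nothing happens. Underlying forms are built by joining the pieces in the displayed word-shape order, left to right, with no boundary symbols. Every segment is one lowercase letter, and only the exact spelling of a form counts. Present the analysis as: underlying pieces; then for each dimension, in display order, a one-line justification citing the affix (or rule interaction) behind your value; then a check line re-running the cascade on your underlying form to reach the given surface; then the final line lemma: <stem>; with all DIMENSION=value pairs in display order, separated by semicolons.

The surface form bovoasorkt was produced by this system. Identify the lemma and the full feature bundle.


underlying: bo-vea-sor-kt
MOD=vo - signalled by the affix bo-
CLASS=gu - signalled by the affix -kt
NUM=pa - signalled by the affix -sor
check: boveasorkt -> bovoasorkt
lemma: vea; MOD=vo; CLASS=gu; NUM=pa


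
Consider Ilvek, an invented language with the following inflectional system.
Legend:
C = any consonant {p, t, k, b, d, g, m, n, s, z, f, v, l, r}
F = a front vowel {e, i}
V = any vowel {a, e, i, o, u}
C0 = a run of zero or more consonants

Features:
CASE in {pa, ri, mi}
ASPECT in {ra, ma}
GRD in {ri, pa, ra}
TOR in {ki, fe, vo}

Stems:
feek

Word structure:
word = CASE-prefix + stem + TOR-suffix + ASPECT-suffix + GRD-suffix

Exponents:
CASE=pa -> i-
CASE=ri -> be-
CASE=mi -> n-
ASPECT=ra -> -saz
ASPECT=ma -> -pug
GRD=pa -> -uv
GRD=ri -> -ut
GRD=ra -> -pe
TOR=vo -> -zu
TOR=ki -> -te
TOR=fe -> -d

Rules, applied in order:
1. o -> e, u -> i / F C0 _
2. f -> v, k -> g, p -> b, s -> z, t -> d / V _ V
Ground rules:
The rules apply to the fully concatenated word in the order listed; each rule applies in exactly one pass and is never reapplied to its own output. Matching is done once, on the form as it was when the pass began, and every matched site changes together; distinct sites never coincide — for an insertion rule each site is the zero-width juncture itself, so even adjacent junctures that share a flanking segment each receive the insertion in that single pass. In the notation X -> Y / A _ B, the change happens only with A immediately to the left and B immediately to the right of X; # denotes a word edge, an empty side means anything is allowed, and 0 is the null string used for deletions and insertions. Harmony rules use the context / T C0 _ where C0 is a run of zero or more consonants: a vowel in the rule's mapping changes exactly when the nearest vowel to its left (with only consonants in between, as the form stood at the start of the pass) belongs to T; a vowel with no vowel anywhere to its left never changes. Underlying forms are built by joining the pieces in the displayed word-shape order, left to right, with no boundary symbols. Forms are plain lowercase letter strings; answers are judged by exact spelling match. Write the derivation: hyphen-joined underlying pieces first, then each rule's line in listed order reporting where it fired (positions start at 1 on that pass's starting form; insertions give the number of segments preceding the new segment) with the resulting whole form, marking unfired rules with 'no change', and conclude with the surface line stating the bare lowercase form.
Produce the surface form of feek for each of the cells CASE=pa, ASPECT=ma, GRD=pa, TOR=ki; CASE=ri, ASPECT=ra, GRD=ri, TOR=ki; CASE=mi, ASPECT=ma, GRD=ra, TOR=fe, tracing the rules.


cell CASE=pa, ASPECT=ma, GRD=pa, TOR=ki:
underlying: i-feek-te-pug-uv
1. o -> e, u -> i / F C0 _: fires at position(s) 9: ifeektepiguv
2. f -> v, k -> g, p -> b, s -> z, t -> d / V _ V: fires at position(s) 2, 8: iveektebiguv
surface: iveektebiguv

cell CASE=ri, ASPECT=ra, GRD=ri, TOR=ki:
underlying: be-feek-te-saz-ut
1. o -> e, u -> i / F C0 _: no change
2. f -> v, k -> g, p -> b, s -> z, t -> d / V _ V: fires at position(s) 3, 9: beveektezazut
surface: beveektezazut

cell CASE=mi, ASPECT=ma, GRD=ra, TOR=fe:
underlying: n-feek-d-pug-pe
1. o -> e, u -> i / F C0 _: fires at position(s) 8: nfeekdpigpe
2. f -> v, k -> g, p -> b, s -> z, t -> d / V _ V: no change
surface: nfeekdpigpe


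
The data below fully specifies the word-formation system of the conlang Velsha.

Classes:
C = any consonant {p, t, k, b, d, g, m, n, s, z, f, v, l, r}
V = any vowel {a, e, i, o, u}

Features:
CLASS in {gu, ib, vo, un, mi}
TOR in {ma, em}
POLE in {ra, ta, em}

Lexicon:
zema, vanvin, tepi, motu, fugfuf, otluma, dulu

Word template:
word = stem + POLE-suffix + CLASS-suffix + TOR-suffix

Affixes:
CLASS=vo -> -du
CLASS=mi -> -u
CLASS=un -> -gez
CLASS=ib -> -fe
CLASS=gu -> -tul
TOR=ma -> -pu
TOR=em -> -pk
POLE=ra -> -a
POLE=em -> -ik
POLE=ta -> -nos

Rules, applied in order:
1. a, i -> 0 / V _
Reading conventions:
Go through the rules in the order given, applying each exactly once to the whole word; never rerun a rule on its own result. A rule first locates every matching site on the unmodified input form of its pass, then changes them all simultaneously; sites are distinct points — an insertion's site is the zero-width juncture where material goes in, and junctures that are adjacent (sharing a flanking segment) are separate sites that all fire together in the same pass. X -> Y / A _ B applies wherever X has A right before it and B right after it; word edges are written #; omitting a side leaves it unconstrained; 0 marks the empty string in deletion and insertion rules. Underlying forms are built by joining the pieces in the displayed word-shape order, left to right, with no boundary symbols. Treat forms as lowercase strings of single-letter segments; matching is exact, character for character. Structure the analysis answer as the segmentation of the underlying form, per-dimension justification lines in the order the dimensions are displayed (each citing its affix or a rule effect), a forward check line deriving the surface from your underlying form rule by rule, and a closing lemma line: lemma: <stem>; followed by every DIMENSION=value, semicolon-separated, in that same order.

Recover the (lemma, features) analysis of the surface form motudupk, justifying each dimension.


underlying: motu-a-du-pk
CLASS=vo - signalled by the affix -du
TOR=em - signalled by the affix -pk
POLE=ra - signalled by the affix -a
check: motuadupk -> motudupk
lemma: motu; CLASS=vo; TOR=em; POLE=ra


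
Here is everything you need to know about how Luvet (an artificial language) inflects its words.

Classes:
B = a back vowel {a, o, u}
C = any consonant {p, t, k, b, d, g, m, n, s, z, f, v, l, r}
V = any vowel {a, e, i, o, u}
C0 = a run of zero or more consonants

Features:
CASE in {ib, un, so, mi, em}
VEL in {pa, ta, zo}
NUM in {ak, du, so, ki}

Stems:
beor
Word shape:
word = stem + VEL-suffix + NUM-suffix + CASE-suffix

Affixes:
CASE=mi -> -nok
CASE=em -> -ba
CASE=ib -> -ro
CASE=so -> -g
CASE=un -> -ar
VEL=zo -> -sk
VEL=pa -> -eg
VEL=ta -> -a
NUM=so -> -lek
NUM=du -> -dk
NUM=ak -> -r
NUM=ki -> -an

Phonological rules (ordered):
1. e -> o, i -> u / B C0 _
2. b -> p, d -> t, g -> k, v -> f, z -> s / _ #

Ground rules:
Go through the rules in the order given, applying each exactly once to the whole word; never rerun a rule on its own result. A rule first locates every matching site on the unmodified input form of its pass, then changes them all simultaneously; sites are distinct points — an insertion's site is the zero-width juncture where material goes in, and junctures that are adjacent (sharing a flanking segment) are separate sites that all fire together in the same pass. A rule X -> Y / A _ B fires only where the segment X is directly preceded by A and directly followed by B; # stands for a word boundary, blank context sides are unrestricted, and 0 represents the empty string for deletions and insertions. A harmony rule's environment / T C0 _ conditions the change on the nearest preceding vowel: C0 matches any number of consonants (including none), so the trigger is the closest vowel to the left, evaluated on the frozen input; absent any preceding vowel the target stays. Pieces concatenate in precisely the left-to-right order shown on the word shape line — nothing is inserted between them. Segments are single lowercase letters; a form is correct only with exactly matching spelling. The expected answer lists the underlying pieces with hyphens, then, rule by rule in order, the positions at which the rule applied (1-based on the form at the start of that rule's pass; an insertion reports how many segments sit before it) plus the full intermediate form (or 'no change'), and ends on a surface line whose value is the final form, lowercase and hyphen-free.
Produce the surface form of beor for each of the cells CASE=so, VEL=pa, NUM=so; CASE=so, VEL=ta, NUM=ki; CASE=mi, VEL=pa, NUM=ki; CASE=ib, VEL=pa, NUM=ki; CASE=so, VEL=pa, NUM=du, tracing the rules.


cell CASE=so, VEL=pa, NUM=so:
underlying: beor-eg-lek-g
1. e -> o, i -> u / B C0 _: fires at position(s) 5: beoroglekg
2. b -> p, d -> t, g -> k, v -> f, z -> s / _ #: fires at position(s) 10: beoroglekk
surface: beoroglekk

cell CASE=so, VEL=ta, NUM=ki:
underlying: beor-a-an-g
1. e -> o, i -> u / B C0 _: no change
2. b -> p, d -> t, g -> k, v -> f, z -> s / _ #: fires at position(s) 8: beoraank
surface: beoraank

cell CASE=mi, VEL=pa, NUM=ki:
underlying: beor-eg-an-nok
1. e -> o, i -> u / B C0 _: fires at position(s) 5: beorogannok
2. b -> p, d -> t, g -> k, v -> f, z -> s / _ #: no change
surface: beorogannok

cell CASE=ib, VEL=pa, NUM=ki:
underlying: beor-eg-an-ro
1. e -> o, i -> u / B C0 _: fires at position(s) 5: beoroganro
2. b -> p, d -> t, g -> k, v -> f, z -> s / _ #: no change
surface: beoroganro

cell CASE=so, VEL=pa, NUM=du:
underlying: beor-eg-dk-g
1. e -> o, i -> u / B C0 _: fires at position(s) 5: beorogdkg
2. b -> p, d -> t, g -> k, v -> f, z -> s / _ #: fires at position(s) 9: beorogdkk
surface: beorogdkk


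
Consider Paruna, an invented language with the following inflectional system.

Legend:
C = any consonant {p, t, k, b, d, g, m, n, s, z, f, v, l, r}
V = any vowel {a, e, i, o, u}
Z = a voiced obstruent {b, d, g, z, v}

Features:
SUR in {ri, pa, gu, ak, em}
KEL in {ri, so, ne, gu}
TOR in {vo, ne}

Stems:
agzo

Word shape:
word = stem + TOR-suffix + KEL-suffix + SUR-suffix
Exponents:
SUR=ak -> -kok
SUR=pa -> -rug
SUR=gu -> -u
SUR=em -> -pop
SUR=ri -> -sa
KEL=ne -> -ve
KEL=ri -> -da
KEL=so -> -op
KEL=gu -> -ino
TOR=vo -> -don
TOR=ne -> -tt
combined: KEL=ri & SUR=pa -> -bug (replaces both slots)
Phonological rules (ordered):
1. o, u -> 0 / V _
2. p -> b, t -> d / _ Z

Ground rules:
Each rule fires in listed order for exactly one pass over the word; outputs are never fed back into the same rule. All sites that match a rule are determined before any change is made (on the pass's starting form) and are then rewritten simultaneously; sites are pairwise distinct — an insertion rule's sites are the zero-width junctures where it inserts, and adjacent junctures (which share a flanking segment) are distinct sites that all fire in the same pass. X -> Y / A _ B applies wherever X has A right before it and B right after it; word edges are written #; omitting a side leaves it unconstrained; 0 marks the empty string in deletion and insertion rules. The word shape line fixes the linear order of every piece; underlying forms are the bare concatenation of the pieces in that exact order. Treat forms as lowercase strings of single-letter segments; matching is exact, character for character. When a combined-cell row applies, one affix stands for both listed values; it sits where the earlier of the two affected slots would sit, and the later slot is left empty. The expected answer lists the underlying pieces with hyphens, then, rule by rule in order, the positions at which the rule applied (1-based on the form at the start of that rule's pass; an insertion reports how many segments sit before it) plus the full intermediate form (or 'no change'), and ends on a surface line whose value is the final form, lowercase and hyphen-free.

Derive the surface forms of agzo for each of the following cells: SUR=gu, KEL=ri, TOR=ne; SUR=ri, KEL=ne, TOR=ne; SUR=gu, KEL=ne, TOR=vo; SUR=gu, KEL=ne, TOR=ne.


cell SUR=gu, KEL=ri, TOR=ne:
underlying: agzo-tt-da-u
1. o, u -> 0 / V _: fires at position(s) 9: agzottda
2. p -> b, t -> d / _ Z: fires at position(s) 6: agzotdda
surface: agzotdda

cell SUR=ri, KEL=ne, TOR=ne:
underlying: agzo-tt-ve-sa
1. o, u -> 0 / V _: no change
2. p -> b, t -> d / _ Z: fires at position(s) 6: agzotdvesa
surface: agzotdvesa

cell SUR=gu, KEL=ne, TOR=vo:
underlying: agzo-don-ve-u
1. o, u -> 0 / V _: fires at position(s) 10: agzodonve
2. p -> b, t -> d / _ Z: no change
surface: agzodonve

cell SUR=gu, KEL=ne, TOR=ne:
underlying: agzo-tt-ve-u
1. o, u -> 0 / V _: fires at position(s) 9: agzottve
2. p -> b, t -> d / _ Z: fires at position(s) 6: agzotdve
surface: agzotdve


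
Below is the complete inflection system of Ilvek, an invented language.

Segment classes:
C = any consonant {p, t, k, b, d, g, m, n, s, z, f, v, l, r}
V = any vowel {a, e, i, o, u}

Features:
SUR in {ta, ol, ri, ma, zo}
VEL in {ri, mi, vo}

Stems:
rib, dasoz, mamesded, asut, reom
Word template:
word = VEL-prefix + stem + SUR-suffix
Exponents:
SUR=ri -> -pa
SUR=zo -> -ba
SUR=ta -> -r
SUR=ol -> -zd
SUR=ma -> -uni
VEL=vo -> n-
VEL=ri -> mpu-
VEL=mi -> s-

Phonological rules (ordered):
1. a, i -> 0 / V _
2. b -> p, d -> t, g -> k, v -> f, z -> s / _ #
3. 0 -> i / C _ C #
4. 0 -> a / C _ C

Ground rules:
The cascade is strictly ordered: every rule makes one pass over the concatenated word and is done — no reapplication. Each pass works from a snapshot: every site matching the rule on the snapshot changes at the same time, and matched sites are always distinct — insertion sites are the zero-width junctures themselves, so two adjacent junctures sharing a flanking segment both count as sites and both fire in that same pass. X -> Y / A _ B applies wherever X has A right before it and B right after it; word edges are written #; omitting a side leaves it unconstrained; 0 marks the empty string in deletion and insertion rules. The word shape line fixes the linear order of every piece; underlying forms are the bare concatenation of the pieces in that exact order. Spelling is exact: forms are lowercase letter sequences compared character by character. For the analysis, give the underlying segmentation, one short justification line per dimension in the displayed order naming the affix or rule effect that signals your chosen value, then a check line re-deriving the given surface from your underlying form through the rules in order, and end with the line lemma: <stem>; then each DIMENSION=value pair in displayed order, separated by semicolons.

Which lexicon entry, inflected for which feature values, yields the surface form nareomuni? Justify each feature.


underlying: n-reom-uni
SUR=ma - signalled by the affix -uni
VEL=vo - signalled by the affix n-
check: nreomuni -> nreomuni -> nreomuni -> nreomuni -> nareomuni
lemma: reom; SUR=ma; VEL=vo


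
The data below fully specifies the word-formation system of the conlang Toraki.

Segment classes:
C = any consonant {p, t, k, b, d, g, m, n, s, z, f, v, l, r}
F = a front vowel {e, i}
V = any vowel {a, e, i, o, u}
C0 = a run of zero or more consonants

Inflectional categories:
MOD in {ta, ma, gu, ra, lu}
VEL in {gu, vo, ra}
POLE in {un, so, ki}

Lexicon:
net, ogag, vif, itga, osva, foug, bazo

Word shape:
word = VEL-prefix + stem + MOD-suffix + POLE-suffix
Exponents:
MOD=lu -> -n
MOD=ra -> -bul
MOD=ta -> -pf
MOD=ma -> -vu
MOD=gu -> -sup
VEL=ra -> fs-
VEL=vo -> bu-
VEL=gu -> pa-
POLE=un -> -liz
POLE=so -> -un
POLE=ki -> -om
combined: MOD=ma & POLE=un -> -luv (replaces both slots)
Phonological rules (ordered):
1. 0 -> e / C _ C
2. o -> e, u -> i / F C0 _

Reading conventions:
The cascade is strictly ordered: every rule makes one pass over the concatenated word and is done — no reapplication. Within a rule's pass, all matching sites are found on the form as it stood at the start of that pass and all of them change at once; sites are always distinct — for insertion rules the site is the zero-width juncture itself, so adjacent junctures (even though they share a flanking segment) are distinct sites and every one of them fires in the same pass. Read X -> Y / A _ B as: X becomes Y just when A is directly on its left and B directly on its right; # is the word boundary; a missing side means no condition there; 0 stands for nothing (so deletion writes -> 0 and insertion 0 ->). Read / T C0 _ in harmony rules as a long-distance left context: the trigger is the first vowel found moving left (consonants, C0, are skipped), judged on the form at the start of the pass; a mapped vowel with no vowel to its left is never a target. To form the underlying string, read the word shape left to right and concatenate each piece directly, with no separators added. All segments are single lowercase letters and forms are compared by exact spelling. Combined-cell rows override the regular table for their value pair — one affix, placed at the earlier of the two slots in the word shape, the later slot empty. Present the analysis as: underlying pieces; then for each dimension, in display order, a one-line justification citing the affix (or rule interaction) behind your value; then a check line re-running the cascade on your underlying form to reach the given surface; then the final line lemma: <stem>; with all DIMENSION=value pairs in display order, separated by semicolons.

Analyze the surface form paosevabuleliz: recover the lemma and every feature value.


underlying: pa-osva-bul-liz
MOD=ra - signalled by the affix -bul
VEL=gu - signalled by the affix pa-
POLE=un - signalled by the affix -liz
check: paosvabulliz -> paosevabuleliz -> paosevabuleliz
lemma: osva; MOD=ra; VEL=gu; POLE=un


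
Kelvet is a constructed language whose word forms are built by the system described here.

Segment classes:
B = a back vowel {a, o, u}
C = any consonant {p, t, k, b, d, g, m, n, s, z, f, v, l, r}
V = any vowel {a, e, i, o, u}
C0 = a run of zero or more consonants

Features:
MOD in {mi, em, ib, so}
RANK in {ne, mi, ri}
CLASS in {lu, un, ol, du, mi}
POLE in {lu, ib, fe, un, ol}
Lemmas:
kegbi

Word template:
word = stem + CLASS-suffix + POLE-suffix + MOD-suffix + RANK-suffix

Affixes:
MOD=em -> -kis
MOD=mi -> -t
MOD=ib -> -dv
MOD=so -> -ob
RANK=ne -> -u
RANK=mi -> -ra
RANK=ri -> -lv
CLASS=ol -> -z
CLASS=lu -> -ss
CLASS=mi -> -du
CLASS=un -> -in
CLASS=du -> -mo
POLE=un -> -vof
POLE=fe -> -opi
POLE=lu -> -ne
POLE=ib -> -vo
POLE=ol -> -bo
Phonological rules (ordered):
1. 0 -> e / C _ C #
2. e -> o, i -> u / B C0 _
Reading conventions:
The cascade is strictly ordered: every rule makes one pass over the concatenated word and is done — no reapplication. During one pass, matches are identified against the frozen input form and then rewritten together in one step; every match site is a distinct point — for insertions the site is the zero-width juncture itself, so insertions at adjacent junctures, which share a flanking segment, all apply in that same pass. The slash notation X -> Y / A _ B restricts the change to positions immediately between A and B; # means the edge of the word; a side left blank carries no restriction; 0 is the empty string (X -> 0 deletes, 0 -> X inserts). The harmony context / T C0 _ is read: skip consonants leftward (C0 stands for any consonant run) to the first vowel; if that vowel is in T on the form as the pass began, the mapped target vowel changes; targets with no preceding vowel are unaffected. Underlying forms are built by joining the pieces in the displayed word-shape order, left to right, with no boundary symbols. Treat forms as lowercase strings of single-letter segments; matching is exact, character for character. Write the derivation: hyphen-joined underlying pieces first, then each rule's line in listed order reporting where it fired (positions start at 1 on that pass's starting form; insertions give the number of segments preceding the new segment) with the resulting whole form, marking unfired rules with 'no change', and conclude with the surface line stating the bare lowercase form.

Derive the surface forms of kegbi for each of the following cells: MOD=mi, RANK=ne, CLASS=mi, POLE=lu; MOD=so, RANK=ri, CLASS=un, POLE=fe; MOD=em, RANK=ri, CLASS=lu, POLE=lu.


cell MOD=mi, RANK=ne, CLASS=mi, POLE=lu:
underlying: kegbi-du-ne-t-u
1. 0 -> e / C _ C #: no change
2. e -> o, i -> u / B C0 _: fires at position(s) 9: kegbidunotu
surface: kegbidunotu

cell MOD=so, RANK=ri, CLASS=un, POLE=fe:
underlying: kegbi-in-opi-ob-lv
1. 0 -> e / C _ C #: inserts after position(s) 13: kegbiinopioblev
2. e -> o, i -> u / B C0 _: fires at position(s) 10, 14: kegbiinopuoblov
surface: kegbiinopuoblov

cell MOD=em, RANK=ri, CLASS=lu, POLE=lu:
underlying: kegbi-ss-ne-kis-lv
1. 0 -> e / C _ C #: inserts after position(s) 13: kegbissnekislev
2. e -> o, i -> u / B C0 _: no change
surface: kegbissnekislev


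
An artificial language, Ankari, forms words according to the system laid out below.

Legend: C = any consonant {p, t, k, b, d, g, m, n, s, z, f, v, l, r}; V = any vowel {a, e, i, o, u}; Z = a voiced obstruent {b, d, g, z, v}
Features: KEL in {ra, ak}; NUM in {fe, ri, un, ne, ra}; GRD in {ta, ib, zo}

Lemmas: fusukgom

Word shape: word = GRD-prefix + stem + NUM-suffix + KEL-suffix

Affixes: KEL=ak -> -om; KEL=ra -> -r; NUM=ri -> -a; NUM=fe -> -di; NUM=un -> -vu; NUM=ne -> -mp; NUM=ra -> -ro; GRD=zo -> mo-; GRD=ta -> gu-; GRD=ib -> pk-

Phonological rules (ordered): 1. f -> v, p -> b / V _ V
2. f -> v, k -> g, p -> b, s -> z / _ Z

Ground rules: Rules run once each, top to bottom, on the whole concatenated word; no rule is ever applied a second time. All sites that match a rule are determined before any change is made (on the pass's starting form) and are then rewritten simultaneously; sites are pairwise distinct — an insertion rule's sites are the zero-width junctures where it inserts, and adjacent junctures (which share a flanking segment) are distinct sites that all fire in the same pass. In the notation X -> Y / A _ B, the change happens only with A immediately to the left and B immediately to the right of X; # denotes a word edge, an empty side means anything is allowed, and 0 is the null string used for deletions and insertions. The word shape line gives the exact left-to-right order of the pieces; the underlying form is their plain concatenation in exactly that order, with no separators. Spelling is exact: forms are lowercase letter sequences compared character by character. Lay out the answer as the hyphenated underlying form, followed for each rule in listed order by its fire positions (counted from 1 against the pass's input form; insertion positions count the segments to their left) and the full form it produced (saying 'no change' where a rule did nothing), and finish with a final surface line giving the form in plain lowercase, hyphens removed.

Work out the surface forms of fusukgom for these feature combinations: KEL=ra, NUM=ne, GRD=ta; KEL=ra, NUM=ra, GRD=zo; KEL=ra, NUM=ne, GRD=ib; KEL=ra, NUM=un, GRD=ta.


cell KEL=ra, NUM=ne, GRD=ta:
underlying: gu-fusukgom-mp-r
1. f -> v, p -> b / V _ V: fires at position(s) 3: guvusukgommpr
2. f -> v, k -> g, p -> b, s -> z / _ Z: fires at position(s) 7: guvusuggommpr
surface: guvusuggommpr

cell KEL=ra, NUM=ra, GRD=zo:
underlying: mo-fusukgom-ro-r
1. f -> v, p -> b / V _ V: fires at position(s) 3: movusukgomror
2. f -> v, k -> g, p -> b, s -> z / _ Z: fires at position(s) 7: movusuggomror
surface: movusuggomror

cell KEL=ra, NUM=ne, GRD=ib:
underlying: pk-fusukgom-mp-r
1. f -> v, p -> b / V _ V: no change
2. f -> v, k -> g, p -> b, s -> z / _ Z: fires at position(s) 7: pkfusuggommpr
surface: pkfusuggommpr

cell KEL=ra, NUM=un, GRD=ta:
underlying: gu-fusukgom-vu-r
1. f -> v, p -> b / V _ V: fires at position(s) 3: guvusukgomvur
2. f -> v, k -> g, p -> b, s -> z / _ Z: fires at position(s) 7: guvusuggomvur
surface: guvusuggomvur


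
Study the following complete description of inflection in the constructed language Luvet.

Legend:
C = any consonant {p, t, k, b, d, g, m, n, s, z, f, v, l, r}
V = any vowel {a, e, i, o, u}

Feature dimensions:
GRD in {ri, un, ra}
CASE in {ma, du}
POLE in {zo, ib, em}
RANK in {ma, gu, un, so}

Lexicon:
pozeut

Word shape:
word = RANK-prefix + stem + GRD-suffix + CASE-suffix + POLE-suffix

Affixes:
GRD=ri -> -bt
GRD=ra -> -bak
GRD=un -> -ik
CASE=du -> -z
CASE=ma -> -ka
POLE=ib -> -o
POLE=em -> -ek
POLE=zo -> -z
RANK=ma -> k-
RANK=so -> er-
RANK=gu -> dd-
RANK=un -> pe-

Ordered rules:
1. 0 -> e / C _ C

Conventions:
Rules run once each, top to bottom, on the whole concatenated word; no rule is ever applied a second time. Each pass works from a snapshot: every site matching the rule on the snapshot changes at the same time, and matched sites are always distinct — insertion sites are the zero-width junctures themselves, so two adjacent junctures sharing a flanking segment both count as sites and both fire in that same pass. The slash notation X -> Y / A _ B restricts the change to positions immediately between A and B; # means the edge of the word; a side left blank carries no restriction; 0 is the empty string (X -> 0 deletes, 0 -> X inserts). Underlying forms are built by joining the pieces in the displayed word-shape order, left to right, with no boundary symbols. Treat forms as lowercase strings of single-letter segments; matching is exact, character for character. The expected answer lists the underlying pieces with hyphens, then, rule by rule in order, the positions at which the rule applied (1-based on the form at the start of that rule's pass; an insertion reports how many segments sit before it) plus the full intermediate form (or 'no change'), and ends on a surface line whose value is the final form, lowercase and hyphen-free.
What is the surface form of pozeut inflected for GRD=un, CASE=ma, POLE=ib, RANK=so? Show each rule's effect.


underlying: er-pozeut-ik-ka-o
1. 0 -> e / C _ C: inserts after position(s) 2, 10: erepozeutikekao
surface: erepozeutikekao


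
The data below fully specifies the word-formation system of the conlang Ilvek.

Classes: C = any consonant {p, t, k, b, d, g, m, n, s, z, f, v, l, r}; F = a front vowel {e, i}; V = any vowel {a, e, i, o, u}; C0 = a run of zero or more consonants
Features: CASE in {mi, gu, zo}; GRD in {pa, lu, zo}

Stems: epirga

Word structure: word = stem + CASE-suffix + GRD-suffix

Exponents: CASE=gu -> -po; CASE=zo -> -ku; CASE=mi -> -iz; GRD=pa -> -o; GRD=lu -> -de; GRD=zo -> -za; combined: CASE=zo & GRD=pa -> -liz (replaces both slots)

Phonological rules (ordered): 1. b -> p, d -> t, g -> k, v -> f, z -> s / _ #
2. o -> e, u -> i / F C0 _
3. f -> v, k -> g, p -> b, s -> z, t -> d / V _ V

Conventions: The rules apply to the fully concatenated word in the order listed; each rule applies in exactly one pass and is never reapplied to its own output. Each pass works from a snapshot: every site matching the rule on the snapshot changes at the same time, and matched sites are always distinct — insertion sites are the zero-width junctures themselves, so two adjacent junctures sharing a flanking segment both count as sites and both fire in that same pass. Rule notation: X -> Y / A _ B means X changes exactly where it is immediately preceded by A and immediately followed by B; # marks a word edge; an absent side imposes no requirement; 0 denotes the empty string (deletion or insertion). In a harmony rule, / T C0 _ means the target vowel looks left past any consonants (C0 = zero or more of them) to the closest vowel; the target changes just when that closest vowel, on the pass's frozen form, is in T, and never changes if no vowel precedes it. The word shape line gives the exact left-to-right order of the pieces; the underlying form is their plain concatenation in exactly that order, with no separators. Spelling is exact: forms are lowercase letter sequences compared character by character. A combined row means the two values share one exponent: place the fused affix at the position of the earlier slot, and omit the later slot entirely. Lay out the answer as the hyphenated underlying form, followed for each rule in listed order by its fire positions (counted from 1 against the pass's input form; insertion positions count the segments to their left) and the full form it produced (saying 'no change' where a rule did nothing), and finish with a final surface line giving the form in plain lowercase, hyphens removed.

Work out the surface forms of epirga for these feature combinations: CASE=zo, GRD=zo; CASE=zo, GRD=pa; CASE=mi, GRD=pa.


cell CASE=zo, GRD=zo:
underlying: epirga-ku-za
1. b -> p, d -> t, g -> k, v -> f, z -> s / _ #: no change
2. o -> e, u -> i / F C0 _: no change
3. f -> v, k -> g, p -> b, s -> z, t -> d / V _ V: fires at position(s) 2, 7: ebirgaguza
surface: ebirgaguza

cell CASE=zo, GRD=pa:
underlying: epirga-liz
1. b -> p, d -> t, g -> k, v -> f, z -> s / _ #: fires at position(s) 9: epirgalis
2. o -> e, u -> i / F C0 _: no change
3. f -> v, k -> g, p -> b, s -> z, t -> d / V _ V: fires at position(s) 2: ebirgalis
surface: ebirgalis

cell CASE=mi, GRD=pa:
underlying: epirga-iz-o
1. b -> p, d -> t, g -> k, v -> f, z -> s / _ #: no change
2. o -> e, u -> i / F C0 _: fires at position(s) 9: epirgaize
3. f -> v, k -> g, p -> b, s -> z, t -> d / V _ V: fires at position(s) 2: ebirgaize
surface: ebirgaize
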